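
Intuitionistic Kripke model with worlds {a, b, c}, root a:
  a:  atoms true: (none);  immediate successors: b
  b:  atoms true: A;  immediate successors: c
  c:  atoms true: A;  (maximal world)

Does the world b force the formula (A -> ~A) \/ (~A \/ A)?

b ||- (A -> ~A) \/ (~A \/ A) via the disjunct ~A \/ A.

Yes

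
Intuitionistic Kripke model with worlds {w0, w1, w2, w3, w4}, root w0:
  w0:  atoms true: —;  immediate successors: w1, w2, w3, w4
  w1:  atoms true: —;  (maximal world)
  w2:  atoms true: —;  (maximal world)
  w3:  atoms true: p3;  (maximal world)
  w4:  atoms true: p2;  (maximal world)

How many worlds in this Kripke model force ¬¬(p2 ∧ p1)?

w0: does not force it — w0 ⊮ ¬¬(p2 ∧ p1) since w0 is accessible from w0 and w0 ⊩ ¬(p2 ∧ p1).
w1: does not force it — w1 ⊮ ¬¬(p2 ∧ p1) since w1 is accessible from w1 and w1 ⊩ ¬(p2 ∧ p1).
w2: does not force it.
w3: does not force it.
w4: does not force it.
Worlds forcing the formula: { }.

0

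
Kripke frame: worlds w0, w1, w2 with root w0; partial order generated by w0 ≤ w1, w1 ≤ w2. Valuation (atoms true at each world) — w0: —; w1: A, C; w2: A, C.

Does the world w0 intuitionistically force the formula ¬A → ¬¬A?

Yes

w0 ⊩ ¬A → ¬¬A vacuously: no world accessible from w0 forces the antecedent ¬A.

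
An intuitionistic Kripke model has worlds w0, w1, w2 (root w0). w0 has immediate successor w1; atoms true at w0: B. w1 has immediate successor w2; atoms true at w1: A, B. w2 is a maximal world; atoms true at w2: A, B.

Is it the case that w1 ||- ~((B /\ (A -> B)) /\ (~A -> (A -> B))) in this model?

No

w1 ||-/- ~((B /\ (A -> B)) /\ (~A -> (A -> B))) since w1 is accessible from w1 and w1 ||- (B /\ (A -> B)) /\ (~A -> (A -> B)).
w1 ||- (B /\ (A -> B)) /\ (~A -> (A -> B)) since w1 forces both conjuncts.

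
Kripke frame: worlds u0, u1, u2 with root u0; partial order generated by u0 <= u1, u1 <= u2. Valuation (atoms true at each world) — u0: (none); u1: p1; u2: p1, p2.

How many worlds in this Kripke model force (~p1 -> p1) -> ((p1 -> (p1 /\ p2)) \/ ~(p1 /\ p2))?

u0: does not force it — u0 ||-/- (~p1 -> p1) -> ((p1 -> (p1 /\ p2)) \/ ~(p1 /\ p2)): already at u0 itself, u0 ||- ~p1 -> p1 but u0 ||-/- (p1 -> (p1 /\ p2)) \/ ~(p1 /\ p2).
u1: does not force it.
u2: forces it.
Worlds forcing the formula: {u2}.

1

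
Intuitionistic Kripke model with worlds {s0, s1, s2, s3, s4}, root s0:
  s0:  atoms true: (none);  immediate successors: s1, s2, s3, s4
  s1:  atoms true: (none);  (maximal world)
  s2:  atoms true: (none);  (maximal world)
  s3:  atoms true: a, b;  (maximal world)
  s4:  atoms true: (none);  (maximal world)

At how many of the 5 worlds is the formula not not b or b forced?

s0: does not force it — s0 does not force not not b or b: neither disjunct is forced at s0.
s1: does not force it — s1 does not force not not b or b: neither disjunct is forced at s1.
s2: does not force it — s2 does not force not not b or b: neither disjunct is forced at s2.
s3: forces it.
s4: does not force it.
Worlds forcing the formula: {s3}.

1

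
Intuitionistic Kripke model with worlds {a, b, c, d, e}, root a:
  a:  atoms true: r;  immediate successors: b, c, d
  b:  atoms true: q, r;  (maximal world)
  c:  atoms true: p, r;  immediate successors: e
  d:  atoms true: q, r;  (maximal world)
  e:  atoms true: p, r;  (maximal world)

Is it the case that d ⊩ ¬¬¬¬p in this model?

No

d ⊮ ¬¬¬¬p since d is accessible from d and d ⊩ ¬¬¬p.
d ⊩ ¬¬¬p: no world accessible from d forces ¬¬p.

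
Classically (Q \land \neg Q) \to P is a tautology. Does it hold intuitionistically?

This is an instance of ex falso quodlibet, which is intuitionistically derivable.
No world can force both Q and \neg Q, so the antecedent Q \land \neg Q is never forced and the implication holds vacuously at every world.

Yes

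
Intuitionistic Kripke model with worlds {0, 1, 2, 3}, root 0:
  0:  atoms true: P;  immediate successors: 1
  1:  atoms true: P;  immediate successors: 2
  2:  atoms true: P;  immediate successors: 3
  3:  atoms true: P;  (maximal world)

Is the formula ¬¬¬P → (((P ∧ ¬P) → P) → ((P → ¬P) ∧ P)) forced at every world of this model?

0 ⊩ ¬¬¬P → (((P ∧ ¬P) → P) → ((P → ¬P) ∧ P)) vacuously: no world accessible from 0 forces the antecedent ¬¬¬P.
Since the root 0 forces ¬¬¬P → (((P ∧ ¬P) → P) → ((P → ¬P) ∧ P)) and forcing is persistent (monotone upward), every world forces it.

Yes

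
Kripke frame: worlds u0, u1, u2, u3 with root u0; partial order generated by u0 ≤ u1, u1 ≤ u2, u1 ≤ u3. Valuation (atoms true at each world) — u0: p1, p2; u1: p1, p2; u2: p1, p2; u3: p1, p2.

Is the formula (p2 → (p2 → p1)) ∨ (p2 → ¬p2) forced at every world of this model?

u0 ⊩ (p2 → (p2 → p1)) ∨ (p2 → ¬p2) via the disjunct p2 → (p2 → p1).
Since the root u0 forces (p2 → (p2 → p1)) ∨ (p2 → ¬p2) and forcing is persistent (monotone upward), every world forces it.

Yes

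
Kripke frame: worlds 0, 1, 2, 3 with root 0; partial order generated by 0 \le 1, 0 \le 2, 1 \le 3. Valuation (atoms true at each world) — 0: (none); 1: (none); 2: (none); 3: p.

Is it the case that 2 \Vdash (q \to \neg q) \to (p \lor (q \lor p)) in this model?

2 \nVdash (q \to \neg q) \to (p \lor (q \lor p)): already at 2 itself, 2 \Vdash q \to \neg q but 2 \nVdash p \lor (q \lor p).
2 \nVdash p \lor (q \lor p): neither disjunct is forced at 2.
2 lacks atom p, so 2 \nVdash p.

No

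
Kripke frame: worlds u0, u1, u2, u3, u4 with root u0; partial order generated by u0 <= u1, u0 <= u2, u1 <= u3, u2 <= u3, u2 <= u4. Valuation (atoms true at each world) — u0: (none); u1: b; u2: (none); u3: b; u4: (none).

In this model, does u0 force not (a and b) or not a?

u0 forces not (a and b) or not a via the disjunct not (a and b).

Yes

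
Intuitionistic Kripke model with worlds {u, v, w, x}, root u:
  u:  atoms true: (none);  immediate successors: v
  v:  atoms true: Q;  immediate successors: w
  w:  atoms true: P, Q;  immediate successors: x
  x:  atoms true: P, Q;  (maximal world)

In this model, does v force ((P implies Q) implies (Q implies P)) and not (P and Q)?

v does not force ((P implies Q) implies (Q implies P)) and not (P and Q) since v fails (P implies Q) implies (Q implies P).

No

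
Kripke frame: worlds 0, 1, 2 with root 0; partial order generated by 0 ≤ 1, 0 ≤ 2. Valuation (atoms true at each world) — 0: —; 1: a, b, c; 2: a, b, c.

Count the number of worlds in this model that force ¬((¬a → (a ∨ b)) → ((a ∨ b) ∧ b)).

0

0: does not force it — 0 ⊮ ¬((¬a → (a ∨ b)) → ((a ∨ b) ∧ b)) since 1 is accessible from 0 and 1 ⊩ (¬a → (a ∨ b)) → ((a ∨ b) ∧ b).
1: does not force it — 1 ⊮ ¬((¬a → (a ∨ b)) → ((a ∨ b) ∧ b)) since 1 is accessible from 1 and 1 ⊩ (¬a → (a ∨ b)) → ((a ∨ b) ∧ b).
2: does not force it.
Worlds forcing the formula: { }.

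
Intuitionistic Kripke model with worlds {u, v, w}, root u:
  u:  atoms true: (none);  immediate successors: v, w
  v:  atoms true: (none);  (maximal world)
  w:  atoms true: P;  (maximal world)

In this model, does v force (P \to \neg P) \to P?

No

v \nVdash (P \to \neg P) \to P: already at v itself, v \Vdash P \to \neg P but v \nVdash P.
v lacks atom P, so v \nVdash P.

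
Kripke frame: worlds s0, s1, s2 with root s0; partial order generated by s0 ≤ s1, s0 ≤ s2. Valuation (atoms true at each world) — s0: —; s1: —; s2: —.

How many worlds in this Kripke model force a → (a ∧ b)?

3

s0: forces it.
s1: forces it.
s2: forces it.
Worlds forcing the formula: {s0, s1, s2}.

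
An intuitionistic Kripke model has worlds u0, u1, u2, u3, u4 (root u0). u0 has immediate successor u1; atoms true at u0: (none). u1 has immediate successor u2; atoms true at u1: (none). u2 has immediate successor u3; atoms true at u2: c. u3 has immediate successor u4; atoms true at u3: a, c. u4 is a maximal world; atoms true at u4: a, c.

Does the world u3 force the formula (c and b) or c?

u3 forces (c and b) or c via the disjunct c.

Yes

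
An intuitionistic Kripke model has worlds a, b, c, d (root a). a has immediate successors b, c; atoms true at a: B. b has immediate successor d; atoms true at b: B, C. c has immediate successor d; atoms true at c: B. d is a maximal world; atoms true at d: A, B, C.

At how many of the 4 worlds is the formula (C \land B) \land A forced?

a: does not force it — a \nVdash (C \land B) \land A since a fails C \land B.
b: does not force it — b \nVdash (C \land B) \land A since b fails A.
c: does not force it.
d: forces it.
Worlds forcing the formula: {d}.

1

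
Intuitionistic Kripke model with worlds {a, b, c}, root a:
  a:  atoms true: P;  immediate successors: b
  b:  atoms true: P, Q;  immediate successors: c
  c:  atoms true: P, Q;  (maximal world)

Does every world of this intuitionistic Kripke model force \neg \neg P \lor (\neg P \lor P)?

Yes

a \Vdash \neg \neg P \lor (\neg P \lor P) via the disjunct \neg \neg P.
Since the root a forces \neg \neg P \lor (\neg P \lor P) and forcing is persistent (monotone upward), every world forces it.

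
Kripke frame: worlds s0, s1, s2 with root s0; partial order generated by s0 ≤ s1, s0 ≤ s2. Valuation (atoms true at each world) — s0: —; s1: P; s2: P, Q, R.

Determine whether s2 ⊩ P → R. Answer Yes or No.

s2 ⊩ P → R: every world accessible from s2 that forces P (namely s2) also forces R.

Yes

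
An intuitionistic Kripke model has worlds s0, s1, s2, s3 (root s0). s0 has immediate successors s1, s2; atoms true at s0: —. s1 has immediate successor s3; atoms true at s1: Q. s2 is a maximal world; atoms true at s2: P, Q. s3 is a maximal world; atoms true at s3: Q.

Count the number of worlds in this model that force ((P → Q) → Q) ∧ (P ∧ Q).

1

s0: does not force it — s0 ⊮ ((P → Q) → Q) ∧ (P ∧ Q) since s0 fails (P → Q) → Q.
s1: does not force it — s1 ⊮ ((P → Q) → Q) ∧ (P ∧ Q) since s1 fails P ∧ Q.
s2: forces it.
s3: does not force it.
Worlds forcing the formula: {s2}.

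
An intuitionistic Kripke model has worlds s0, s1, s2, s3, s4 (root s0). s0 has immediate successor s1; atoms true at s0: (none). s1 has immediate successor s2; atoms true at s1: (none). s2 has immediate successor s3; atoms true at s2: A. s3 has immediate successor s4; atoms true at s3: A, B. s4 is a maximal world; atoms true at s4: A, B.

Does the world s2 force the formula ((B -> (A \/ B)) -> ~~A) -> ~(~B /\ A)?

s2 ||- ((B -> (A \/ B)) -> ~~A) -> ~(~B /\ A): every world accessible from s2 that forces (B -> (A \/ B)) -> ~~A (namely s2, s3, s4) also forces ~(~B /\ A).

Yes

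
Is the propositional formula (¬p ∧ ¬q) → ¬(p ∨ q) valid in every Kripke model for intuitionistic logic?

This is a constructively valid De Morgan direction (conjunction of negations to negated disjunction), which is intuitionistically derivable.
If both ¬p and ¬q hold at a world, no accessible world forces p or forces q, so none forces p ∨ q.

Yes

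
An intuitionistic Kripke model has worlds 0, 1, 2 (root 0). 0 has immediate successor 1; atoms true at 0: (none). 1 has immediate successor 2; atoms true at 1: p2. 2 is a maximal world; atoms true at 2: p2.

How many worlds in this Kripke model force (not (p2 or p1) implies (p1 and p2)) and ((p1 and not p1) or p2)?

2

0: does not force it — 0 does not force (not (p2 or p1) implies (p1 and p2)) and ((p1 and not p1) or p2) since 0 fails (p1 and not p1) or p2.
1: forces it.
2: forces it.
Worlds forcing the formula: {1, 2}.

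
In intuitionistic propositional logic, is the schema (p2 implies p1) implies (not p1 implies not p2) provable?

Yes

This is the forward direction of contraposition, which is intuitionistically derivable.
Assume p2 implies p1 and not p1. If p2 held then p1 would follow, contradicting not p1; so not p2.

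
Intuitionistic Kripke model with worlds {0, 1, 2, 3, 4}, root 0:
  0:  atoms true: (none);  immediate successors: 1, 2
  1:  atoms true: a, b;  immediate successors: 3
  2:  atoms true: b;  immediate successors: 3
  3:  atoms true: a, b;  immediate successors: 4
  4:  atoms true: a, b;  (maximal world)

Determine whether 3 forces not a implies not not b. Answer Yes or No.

3 forces not a implies not not b vacuously: no world accessible from 3 forces the antecedent not a.

Yes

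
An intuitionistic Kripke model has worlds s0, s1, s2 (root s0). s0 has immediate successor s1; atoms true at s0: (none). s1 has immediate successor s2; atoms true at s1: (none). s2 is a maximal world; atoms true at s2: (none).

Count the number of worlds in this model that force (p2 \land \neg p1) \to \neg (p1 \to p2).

3

s0: forces it.
s1: forces it.
s2: forces it.
Worlds forcing the formula: {s0, s1, s2}.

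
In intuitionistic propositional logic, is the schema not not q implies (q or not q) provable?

No

This is a variant of double-negation elimination (deriving excluded middle from double negation), which is not intuitionistically valid.
A Kripke countermodel: worlds 0, 1; order generated by 0 <= 1; atoms true at each world — 0:{}; 1:{q}.
0 does not force not not q implies (q or not q): already at 0 itself, 0 forces not not q but 0 does not force q or not q.
0 does not force q or not q: neither disjunct is forced at 0.
0 lacks atom q, so 0 does not force q.
So the root 0 does not force the formula.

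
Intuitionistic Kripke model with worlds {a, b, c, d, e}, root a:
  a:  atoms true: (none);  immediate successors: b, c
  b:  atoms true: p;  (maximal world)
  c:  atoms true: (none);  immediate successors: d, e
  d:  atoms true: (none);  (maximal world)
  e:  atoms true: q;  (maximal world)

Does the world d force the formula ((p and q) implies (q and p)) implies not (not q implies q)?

Yes

d forces ((p and q) implies (q and p)) implies not (not q implies q): every world accessible from d that forces (p and q) implies (q and p) (namely d) also forces not (not q implies q).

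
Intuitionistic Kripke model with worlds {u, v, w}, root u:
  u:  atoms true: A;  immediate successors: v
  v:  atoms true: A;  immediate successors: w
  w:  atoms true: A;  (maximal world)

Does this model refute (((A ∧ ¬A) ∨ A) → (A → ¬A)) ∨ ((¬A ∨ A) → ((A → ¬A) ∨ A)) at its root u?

u ⊩ (((A ∧ ¬A) ∨ A) → (A → ¬A)) ∨ ((¬A ∨ A) → ((A → ¬A) ∨ A)) via the disjunct (¬A ∨ A) → ((A → ¬A) ∨ A).
So the root u forces (((A ∧ ¬A) ∨ A) → (A → ¬A)) ∨ ((¬A ∨ A) → ((A → ¬A) ∨ A)); the model is not a countermodel.

No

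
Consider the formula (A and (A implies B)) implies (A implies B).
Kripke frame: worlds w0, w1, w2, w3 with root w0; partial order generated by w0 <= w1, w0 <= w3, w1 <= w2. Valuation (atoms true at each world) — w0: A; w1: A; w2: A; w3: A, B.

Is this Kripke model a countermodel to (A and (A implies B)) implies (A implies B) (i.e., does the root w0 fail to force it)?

w0 forces (A and (A implies B)) implies (A implies B): every world accessible from w0 that forces A and (A implies B) (namely w3) also forces A implies B.
So the root w0 forces (A and (A implies B)) implies (A implies B); the model is not a countermodel.

No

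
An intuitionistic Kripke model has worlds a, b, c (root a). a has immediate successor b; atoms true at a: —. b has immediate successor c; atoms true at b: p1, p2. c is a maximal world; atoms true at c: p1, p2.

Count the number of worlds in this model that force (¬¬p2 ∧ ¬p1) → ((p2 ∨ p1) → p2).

3

a: forces it.
b: forces it.
c: forces it.
Worlds forcing the formula: {a, b, c}.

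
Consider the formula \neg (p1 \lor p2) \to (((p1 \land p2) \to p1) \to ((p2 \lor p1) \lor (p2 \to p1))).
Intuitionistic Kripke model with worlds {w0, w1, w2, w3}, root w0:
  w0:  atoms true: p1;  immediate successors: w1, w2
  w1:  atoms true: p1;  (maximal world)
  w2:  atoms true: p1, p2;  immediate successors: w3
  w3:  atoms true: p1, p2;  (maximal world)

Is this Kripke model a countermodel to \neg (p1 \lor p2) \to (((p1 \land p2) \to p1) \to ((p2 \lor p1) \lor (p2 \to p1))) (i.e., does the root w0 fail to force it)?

No

w0 \Vdash \neg (p1 \lor p2) \to (((p1 \land p2) \to p1) \to ((p2 \lor p1) \lor (p2 \to p1))) vacuously: no world accessible from w0 forces the antecedent \neg (p1 \lor p2).
So the root w0 forces \neg (p1 \lor p2) \to (((p1 \land p2) \to p1) \to ((p2 \lor p1) \lor (p2 \to p1))); the model is not a countermodel.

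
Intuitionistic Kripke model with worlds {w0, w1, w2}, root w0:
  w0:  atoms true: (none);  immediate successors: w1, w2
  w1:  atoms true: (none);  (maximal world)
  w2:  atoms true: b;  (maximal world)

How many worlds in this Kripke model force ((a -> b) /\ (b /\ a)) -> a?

w0: forces it.
w1: forces it.
w2: forces it.
Worlds forcing the formula: {w0, w1, w2}.

3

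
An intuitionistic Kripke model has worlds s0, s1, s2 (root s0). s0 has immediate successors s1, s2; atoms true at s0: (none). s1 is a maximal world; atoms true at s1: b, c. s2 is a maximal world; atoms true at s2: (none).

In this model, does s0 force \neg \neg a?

No

s0 \nVdash \neg \neg a since s0 is accessible from s0 and s0 \Vdash \neg a.
s0 \Vdash \neg a: no world accessible from s0 forces a.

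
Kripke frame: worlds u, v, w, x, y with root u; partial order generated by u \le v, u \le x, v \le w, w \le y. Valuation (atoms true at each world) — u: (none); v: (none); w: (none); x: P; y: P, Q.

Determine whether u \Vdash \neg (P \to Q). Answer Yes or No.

u \nVdash \neg (P \to Q) since v is accessible from u and v \Vdash P \to Q.
v \Vdash P \to Q: every world accessible from v that forces P (namely y) also forces Q.

No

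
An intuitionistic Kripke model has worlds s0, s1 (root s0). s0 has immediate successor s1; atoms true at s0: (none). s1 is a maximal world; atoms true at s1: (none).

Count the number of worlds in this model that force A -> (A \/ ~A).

2

s0: forces it.
s1: forces it.
Worlds forcing the formula: {s0, s1}.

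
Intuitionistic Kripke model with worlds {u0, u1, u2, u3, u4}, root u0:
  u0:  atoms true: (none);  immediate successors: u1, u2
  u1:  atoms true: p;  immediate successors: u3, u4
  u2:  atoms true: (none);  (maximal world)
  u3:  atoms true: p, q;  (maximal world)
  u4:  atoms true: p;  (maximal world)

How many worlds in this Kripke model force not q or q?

u0: does not force it — u0 does not force not q or q: neither disjunct is forced at u0.
u1: does not force it — u1 does not force not q or q: neither disjunct is forced at u1.
u2: forces it.
u3: forces it.
u4: forces it.
Worlds forcing the formula: {u2, u3, u4}.

3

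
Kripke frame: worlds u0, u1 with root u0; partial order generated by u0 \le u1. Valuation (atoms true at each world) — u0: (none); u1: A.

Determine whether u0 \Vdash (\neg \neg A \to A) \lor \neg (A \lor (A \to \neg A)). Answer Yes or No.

No

u0 \nVdash (\neg \neg A \to A) \lor \neg (A \lor (A \to \neg A)): neither disjunct is forced at u0.
u0 \nVdash \neg \neg A \to A: already at u0 itself, u0 \Vdash \neg \neg A but u0 \nVdash A.
u0 lacks atom A, so u0 \nVdash A.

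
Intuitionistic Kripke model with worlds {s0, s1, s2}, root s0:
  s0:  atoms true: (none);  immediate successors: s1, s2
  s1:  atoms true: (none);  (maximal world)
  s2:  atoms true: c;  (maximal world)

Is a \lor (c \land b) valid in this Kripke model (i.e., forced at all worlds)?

No

Not every world: s0 \nVdash a \lor (c \land b).
s0 \nVdash a \lor (c \land b): neither disjunct is forced at s0.
s0 lacks atom a, so s0 \nVdash a.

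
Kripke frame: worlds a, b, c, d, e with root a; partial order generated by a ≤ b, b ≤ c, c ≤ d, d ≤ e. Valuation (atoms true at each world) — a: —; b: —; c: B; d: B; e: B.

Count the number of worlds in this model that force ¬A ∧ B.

a: does not force it — a ⊮ ¬A ∧ B since a fails B.
b: does not force it — b ⊮ ¬A ∧ B since b fails B.
c: forces it.
d: forces it.
e: forces it.
Worlds forcing the formula: {c, d, e}.

3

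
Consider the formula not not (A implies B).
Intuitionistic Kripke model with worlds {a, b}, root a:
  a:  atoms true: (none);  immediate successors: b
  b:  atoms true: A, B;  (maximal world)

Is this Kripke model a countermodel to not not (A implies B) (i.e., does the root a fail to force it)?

No

a forces not not (A implies B): no world accessible from a forces not (A implies B).
So the root a forces not not (A implies B); the model is not a countermodel.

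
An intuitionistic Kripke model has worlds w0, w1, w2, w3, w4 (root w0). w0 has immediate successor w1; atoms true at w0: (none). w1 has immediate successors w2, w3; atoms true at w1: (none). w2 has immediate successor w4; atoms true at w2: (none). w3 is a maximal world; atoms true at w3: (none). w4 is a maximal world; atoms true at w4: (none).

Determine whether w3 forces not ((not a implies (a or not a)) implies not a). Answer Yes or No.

w3 does not force not ((not a implies (a or not a)) implies not a) since w3 is accessible from w3 and w3 forces (not a implies (a or not a)) implies not a.
w3 forces (not a implies (a or not a)) implies not a: every world accessible from w3 that forces not a implies (a or not a) (namely w3) also forces not a.

No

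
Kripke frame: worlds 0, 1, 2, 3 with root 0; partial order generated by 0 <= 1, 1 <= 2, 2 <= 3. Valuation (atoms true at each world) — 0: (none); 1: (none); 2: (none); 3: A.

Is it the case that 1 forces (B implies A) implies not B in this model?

Yes

1 forces (B implies A) implies not B: every world accessible from 1 that forces B implies A (namely 1, 2, 3) also forces not B.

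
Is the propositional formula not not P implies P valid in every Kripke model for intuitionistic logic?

This is double-negation elimination, which is not intuitionistically valid.
A Kripke countermodel: worlds u, v; order generated by u <= v; atoms true at each world — u:{}; v:{P}.
u does not force not not P implies P: already at u itself, u forces not not P but u does not force P.
u lacks atom P, so u does not force P.
So the root u does not force the formula.

No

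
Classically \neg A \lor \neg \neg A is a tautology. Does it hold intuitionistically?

No

This is the weak law of excluded middle, which is not intuitionistically valid.
A Kripke countermodel: worlds u, v, w; order generated by u \le v, u \le w; atoms true at each world — u:{}; v:{A}; w:{}.
u \nVdash \neg A \lor \neg \neg A: neither disjunct is forced at u.
u \nVdash \neg A since v is accessible from u and v \Vdash A.
So the root u does not force the formula.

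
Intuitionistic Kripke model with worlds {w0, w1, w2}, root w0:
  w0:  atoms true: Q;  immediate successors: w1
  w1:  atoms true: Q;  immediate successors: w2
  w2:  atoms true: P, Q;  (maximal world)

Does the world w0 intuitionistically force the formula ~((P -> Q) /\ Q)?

w0 ||-/- ~((P -> Q) /\ Q) since w0 is accessible from w0 and w0 ||- (P -> Q) /\ Q.
w0 ||- (P -> Q) /\ Q since w0 forces both conjuncts.

No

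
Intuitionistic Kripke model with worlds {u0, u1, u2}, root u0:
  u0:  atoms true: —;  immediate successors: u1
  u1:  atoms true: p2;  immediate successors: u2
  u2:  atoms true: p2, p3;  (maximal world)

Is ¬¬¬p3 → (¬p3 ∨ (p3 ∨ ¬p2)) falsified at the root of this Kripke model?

No

u0 ⊩ ¬¬¬p3 → (¬p3 ∨ (p3 ∨ ¬p2)) vacuously: no world accessible from u0 forces the antecedent ¬¬¬p3.
So the root u0 forces ¬¬¬p3 → (¬p3 ∨ (p3 ∨ ¬p2)); the model is not a countermodel.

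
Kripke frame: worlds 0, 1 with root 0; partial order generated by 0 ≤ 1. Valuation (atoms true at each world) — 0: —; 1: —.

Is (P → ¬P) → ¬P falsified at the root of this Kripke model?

0 ⊩ (P → ¬P) → ¬P: every world accessible from 0 that forces P → ¬P (namely 0, 1) also forces ¬P.
So the root 0 forces (P → ¬P) → ¬P; the model is not a countermodel.

No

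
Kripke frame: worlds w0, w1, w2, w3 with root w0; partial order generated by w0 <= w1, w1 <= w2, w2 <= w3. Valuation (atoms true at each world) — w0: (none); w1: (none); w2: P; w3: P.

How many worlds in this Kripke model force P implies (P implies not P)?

w0: does not force it — w0 does not force P implies (P implies not P): at the accessible world w2, w2 forces P but w2 does not force P implies not P.
w1: does not force it.
w2: does not force it.
w3: does not force it.
Worlds forcing the formula: { }.

0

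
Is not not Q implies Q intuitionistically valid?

This is double-negation elimination, which is not intuitionistically valid.
A Kripke countermodel: worlds a, b; order generated by a <= b; atoms true at each world — a:{}; b:{Q}.
a does not force not not Q implies Q: already at a itself, a forces not not Q but a does not force Q.
a lacks atom Q, so a does not force Q.
So the root a does not force the formula.

No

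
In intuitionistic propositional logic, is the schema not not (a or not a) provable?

This is the double negation of excluded middle, which is intuitionistically derivable.
Assuming not (a or not a): from a we'd get a or not a, so not a; but then a or not a again — contradiction. Hence not not (a or not a).

Yes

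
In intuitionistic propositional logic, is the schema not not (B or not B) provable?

Yes

This is the double negation of excluded middle, which is intuitionistically derivable.
Assuming not (B or not B): from B we'd get B or not B, so not B; but then B or not B again — contradiction. Hence not not (B or not B).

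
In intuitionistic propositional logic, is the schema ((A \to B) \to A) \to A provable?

No

This is Peirce's law, which is not intuitionistically valid.
A Kripke countermodel: worlds 0, 1; order generated by 0 \le 1; atoms true at each world — 0:{}; 1:{A}.
0 \nVdash ((A \to B) \to A) \to A: already at 0 itself, 0 \Vdash (A \to B) \to A but 0 \nVdash A.
0 lacks atom A, so 0 \nVdash A.
So the root 0 does not force the formula.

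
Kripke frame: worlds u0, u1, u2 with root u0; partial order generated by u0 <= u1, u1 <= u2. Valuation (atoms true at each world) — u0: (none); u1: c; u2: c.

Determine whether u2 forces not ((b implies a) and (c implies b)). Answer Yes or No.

u2 forces not ((b implies a) and (c implies b)): no world accessible from u2 forces (b implies a) and (c implies b).

Yes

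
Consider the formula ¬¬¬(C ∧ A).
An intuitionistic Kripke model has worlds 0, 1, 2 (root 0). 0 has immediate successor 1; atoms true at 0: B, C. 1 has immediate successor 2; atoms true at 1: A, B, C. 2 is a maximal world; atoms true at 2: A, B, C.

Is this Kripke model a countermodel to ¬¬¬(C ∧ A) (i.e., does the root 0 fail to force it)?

Yes

0 ⊮ ¬¬¬(C ∧ A) since 0 is accessible from 0 and 0 ⊩ ¬¬(C ∧ A).
0 ⊩ ¬¬(C ∧ A): no world accessible from 0 forces ¬(C ∧ A).
So the root 0 does not force ¬¬¬(C ∧ A); the model is a countermodel.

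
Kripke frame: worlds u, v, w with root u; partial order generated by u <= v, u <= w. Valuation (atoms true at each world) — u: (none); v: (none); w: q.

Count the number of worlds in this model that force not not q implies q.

3

u: forces it.
v: forces it.
w: forces it.
Worlds forcing the formula: {u, v, w}.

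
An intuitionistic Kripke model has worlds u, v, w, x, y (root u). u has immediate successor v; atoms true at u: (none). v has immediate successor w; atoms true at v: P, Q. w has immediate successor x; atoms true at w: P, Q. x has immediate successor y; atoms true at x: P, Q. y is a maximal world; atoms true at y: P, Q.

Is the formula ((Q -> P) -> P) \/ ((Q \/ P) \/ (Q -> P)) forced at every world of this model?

Yes

u ||- ((Q -> P) -> P) \/ ((Q \/ P) \/ (Q -> P)) via the disjunct (Q \/ P) \/ (Q -> P).
Since the root u forces ((Q -> P) -> P) \/ ((Q \/ P) \/ (Q -> P)) and forcing is persistent (monotone upward), every world forces it.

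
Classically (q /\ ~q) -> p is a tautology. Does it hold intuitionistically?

This is an instance of ex falso quodlibet, which is intuitionistically derivable.
No world can force both q and ~q, so the antecedent q /\ ~q is never forced and the implication holds vacuously at every world.

Yes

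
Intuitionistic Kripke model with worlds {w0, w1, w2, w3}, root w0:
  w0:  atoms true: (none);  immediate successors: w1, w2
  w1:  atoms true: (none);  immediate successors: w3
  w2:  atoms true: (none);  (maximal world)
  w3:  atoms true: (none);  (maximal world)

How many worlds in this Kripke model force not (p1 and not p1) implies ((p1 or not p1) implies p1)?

0

w0: does not force it — w0 does not force not (p1 and not p1) implies ((p1 or not p1) implies p1): already at w0 itself, w0 forces not (p1 and not p1) but w0 does not force (p1 or not p1) implies p1.
w1: does not force it — w1 does not force not (p1 and not p1) implies ((p1 or not p1) implies p1): already at w1 itself, w1 forces not (p1 and not p1) but w1 does not force (p1 or not p1) implies p1.
w2: does not force it.
w3: does not force it.
Worlds forcing the formula: { }.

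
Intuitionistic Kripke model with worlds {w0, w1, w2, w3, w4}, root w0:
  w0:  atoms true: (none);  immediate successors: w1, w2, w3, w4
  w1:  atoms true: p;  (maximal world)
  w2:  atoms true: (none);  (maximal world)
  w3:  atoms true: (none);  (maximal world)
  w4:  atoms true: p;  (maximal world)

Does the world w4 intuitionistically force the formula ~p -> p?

Yes

w4 ||- ~p -> p vacuously: no world accessible from w4 forces the antecedent ~p.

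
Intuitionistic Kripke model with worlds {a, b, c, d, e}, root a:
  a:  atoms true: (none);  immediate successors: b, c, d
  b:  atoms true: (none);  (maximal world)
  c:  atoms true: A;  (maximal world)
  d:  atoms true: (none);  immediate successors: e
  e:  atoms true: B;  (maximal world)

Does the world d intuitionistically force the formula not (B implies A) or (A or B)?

d forces not (B implies A) or (A or B) via the disjunct not (B implies A).

Yes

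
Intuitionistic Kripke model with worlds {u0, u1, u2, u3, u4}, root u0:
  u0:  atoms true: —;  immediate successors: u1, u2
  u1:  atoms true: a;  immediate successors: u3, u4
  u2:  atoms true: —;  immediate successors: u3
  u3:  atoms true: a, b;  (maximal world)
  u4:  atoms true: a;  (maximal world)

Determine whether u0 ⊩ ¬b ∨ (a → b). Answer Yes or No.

No

u0 ⊮ ¬b ∨ (a → b): neither disjunct is forced at u0.
u0 ⊮ ¬b since u3 is accessible from u0 and u3 ⊩ b.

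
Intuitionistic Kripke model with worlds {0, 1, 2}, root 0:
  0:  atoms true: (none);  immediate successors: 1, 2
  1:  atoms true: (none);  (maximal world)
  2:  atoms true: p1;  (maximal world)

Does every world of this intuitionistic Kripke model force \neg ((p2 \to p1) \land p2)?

Yes

0 \Vdash \neg ((p2 \to p1) \land p2): no world accessible from 0 forces (p2 \to p1) \land p2.
Since the root 0 forces \neg ((p2 \to p1) \land p2) and forcing is persistent (monotone upward), every world forces it.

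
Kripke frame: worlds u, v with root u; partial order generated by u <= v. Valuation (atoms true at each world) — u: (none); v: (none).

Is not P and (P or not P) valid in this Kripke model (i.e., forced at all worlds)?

Yes

u forces not P and (P or not P) since u forces both conjuncts.
Since the root u forces not P and (P or not P) and forcing is persistent (monotone upward), every world forces it.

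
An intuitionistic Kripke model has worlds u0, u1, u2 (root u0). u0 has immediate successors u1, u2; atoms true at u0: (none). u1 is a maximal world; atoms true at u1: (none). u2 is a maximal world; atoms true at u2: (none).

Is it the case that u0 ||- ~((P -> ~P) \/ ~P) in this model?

u0 ||-/- ~((P -> ~P) \/ ~P) since u0 is accessible from u0 and u0 ||- (P -> ~P) \/ ~P.
u0 ||- (P -> ~P) \/ ~P via the disjunct P -> ~P.

No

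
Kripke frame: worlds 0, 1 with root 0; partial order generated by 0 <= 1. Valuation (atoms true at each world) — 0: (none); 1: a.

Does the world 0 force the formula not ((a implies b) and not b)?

0 forces not ((a implies b) and not b): no world accessible from 0 forces (a implies b) and not b.

Yes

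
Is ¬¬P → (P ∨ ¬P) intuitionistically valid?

This is a variant of double-negation elimination (deriving excluded middle from double negation), which is not intuitionistically valid.
A Kripke countermodel: worlds a, b; order generated by a ≤ b; atoms true at each world — a:{}; b:{P}.
a ⊮ ¬¬P → (P ∨ ¬P): already at a itself, a ⊩ ¬¬P but a ⊮ P ∨ ¬P.
a ⊮ P ∨ ¬P: neither disjunct is forced at a.
a lacks atom P, so a ⊮ P.
So the root a does not force the formula.

No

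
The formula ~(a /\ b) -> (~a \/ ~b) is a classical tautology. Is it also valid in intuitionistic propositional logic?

No

This is the constructively invalid direction of De Morgan's law for conjunction, which is not intuitionistically valid.
A Kripke countermodel: worlds u0, u1, u2; order generated by u0 <= u1, u0 <= u2; atoms true at each world — u0:{}; u1:{a}; u2:{b}.
u0 ||-/- ~(a /\ b) -> (~a \/ ~b): already at u0 itself, u0 ||- ~(a /\ b) but u0 ||-/- ~a \/ ~b.
u0 ||-/- ~a \/ ~b: neither disjunct is forced at u0.
u0 ||-/- ~a since u1 is accessible from u0 and u1 ||- a.
So the root u0 does not force the formula.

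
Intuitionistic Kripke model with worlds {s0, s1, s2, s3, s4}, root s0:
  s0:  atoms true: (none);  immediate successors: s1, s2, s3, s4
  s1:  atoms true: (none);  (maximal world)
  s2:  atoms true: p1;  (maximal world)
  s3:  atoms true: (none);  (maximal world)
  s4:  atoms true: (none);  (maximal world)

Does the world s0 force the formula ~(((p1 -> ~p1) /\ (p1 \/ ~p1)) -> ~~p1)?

s0 ||-/- ~(((p1 -> ~p1) /\ (p1 \/ ~p1)) -> ~~p1) since s2 is accessible from s0 and s2 ||- ((p1 -> ~p1) /\ (p1 \/ ~p1)) -> ~~p1.
s2 ||- ((p1 -> ~p1) /\ (p1 \/ ~p1)) -> ~~p1 vacuously: no world accessible from s2 forces the antecedent (p1 -> ~p1) /\ (p1 \/ ~p1).

No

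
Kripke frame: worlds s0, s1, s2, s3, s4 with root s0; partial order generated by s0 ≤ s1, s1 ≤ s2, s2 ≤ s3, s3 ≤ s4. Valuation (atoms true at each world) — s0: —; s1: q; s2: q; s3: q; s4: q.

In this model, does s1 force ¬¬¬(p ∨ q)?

s1 ⊮ ¬¬¬(p ∨ q) since s1 is accessible from s1 and s1 ⊩ ¬¬(p ∨ q).
s1 ⊩ ¬¬(p ∨ q): no world accessible from s1 forces ¬(p ∨ q).

No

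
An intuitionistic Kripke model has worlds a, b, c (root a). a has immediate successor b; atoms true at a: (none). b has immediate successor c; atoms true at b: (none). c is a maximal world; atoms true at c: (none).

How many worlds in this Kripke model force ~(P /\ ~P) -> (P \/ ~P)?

3

a: forces it.
b: forces it.
c: forces it.
Worlds forcing the formula: {a, b, c}.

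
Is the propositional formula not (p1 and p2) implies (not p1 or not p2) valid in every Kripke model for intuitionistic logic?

This is the constructively invalid direction of De Morgan's law for conjunction, which is not intuitionistically valid.
A Kripke countermodel: worlds 0, 1, 2; order generated by 0 <= 1, 0 <= 2; atoms true at each world — 0:{}; 1:{p1}; 2:{p2}.
0 does not force not (p1 and p2) implies (not p1 or not p2): already at 0 itself, 0 forces not (p1 and p2) but 0 does not force not p1 or not p2.
0 does not force not p1 or not p2: neither disjunct is forced at 0.
0 does not force not p1 since 1 is accessible from 0 and 1 forces p1.
So the root 0 does not force the formula.

No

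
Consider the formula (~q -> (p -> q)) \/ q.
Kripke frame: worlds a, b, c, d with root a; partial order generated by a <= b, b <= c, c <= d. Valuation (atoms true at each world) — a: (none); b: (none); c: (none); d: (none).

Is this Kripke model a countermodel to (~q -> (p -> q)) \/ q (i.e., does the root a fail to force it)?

No

a ||- (~q -> (p -> q)) \/ q via the disjunct ~q -> (p -> q).
So the root a forces (~q -> (p -> q)) \/ q; the model is not a countermodel.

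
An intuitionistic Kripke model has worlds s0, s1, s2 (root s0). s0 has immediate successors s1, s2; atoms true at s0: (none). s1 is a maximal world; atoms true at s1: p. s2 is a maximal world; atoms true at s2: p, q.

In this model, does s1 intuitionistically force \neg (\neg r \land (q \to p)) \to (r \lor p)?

Yes

s1 \Vdash \neg (\neg r \land (q \to p)) \to (r \lor p) vacuously: no world accessible from s1 forces the antecedent \neg (\neg r \land (q \to p)).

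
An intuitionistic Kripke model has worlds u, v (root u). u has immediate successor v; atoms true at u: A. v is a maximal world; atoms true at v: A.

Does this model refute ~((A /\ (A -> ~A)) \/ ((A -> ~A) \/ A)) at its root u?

Yes

u ||-/- ~((A /\ (A -> ~A)) \/ ((A -> ~A) \/ A)) since u is accessible from u and u ||- (A /\ (A -> ~A)) \/ ((A -> ~A) \/ A).
u ||- (A /\ (A -> ~A)) \/ ((A -> ~A) \/ A) via the disjunct (A -> ~A) \/ A.
So the root u does not force ~((A /\ (A -> ~A)) \/ ((A -> ~A) \/ A)); the model is a countermodel.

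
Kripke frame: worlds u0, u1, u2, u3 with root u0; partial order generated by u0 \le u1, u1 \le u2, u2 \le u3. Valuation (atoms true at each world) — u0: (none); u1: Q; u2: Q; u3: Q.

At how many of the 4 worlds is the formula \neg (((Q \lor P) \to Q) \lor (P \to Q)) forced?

0

u0: does not force it — u0 \nVdash \neg (((Q \lor P) \to Q) \lor (P \to Q)) since u0 is accessible from u0 and u0 \Vdash ((Q \lor P) \to Q) \lor (P \to Q).
u1: does not force it.
u2: does not force it.
u3: does not force it.
Worlds forcing the formula: { }.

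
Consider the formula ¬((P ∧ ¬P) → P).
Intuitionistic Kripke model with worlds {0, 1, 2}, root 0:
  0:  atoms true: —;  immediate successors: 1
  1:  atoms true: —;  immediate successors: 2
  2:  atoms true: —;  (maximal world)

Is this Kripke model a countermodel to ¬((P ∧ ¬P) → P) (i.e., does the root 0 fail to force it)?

Yes

0 ⊮ ¬((P ∧ ¬P) → P) since 0 is accessible from 0 and 0 ⊩ (P ∧ ¬P) → P.
0 ⊩ (P ∧ ¬P) → P vacuously: no world accessible from 0 forces the antecedent P ∧ ¬P.
So the root 0 does not force ¬((P ∧ ¬P) → P); the model is a countermodel.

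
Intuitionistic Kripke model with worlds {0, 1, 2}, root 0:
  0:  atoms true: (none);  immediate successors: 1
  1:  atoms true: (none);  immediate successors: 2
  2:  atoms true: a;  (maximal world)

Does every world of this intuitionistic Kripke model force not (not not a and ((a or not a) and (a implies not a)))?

Yes

0 forces not (not not a and ((a or not a) and (a implies not a))): no world accessible from 0 forces not not a and ((a or not a) and (a implies not a)).
Since the root 0 forces not (not not a and ((a or not a) and (a implies not a))) and forcing is persistent (monotone upward), every world forces it.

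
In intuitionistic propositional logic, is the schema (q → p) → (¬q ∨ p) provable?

No

This is the material-implication-as-disjunction principle, which is not intuitionistically valid.
A Kripke countermodel: worlds u0, u1; order generated by u0 ≤ u1; atoms true at each world — u0:{}; u1:{p,q}.
u0 ⊮ (q → p) → (¬q ∨ p): already at u0 itself, u0 ⊩ q → p but u0 ⊮ ¬q ∨ p.
u0 ⊮ ¬q ∨ p: neither disjunct is forced at u0.
u0 ⊮ ¬q since u1 is accessible from u0 and u1 ⊩ q.
So the root u0 does not force the formula.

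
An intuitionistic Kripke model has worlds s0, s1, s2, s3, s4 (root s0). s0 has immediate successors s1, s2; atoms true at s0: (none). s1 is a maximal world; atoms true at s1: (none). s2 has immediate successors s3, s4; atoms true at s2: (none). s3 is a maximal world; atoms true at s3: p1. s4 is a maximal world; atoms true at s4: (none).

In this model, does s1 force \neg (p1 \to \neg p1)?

No

s1 \nVdash \neg (p1 \to \neg p1) since s1 is accessible from s1 and s1 \Vdash p1 \to \neg p1.
s1 \Vdash p1 \to \neg p1 vacuously: no world accessible from s1 forces the antecedent p1.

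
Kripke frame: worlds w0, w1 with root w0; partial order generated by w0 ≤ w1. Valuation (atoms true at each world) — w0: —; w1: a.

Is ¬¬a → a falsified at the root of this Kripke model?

w0 ⊮ ¬¬a → a: already at w0 itself, w0 ⊩ ¬¬a but w0 ⊮ a.
w0 lacks atom a, so w0 ⊮ a.
So the root w0 does not force ¬¬a → a; the model is a countermodel.

Yes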